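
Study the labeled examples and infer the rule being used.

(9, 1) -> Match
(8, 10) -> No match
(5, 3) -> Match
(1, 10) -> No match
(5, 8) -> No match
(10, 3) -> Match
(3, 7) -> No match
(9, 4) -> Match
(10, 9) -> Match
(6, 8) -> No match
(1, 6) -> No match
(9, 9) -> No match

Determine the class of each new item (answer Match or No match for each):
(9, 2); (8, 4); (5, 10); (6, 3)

A rule that fits every label: first > second — true of each 'Match' example, false of each 'No match' one.
(9, 2): 9 > 2 — has this property, so Match.
(8, 4): 8 > 4 — has this property, so Match.
(5, 10): 5 < 10 — doesn't qualify, so No match.
(6, 3): 6 > 3 — has this property, so Match.

Match, Match, No match, Match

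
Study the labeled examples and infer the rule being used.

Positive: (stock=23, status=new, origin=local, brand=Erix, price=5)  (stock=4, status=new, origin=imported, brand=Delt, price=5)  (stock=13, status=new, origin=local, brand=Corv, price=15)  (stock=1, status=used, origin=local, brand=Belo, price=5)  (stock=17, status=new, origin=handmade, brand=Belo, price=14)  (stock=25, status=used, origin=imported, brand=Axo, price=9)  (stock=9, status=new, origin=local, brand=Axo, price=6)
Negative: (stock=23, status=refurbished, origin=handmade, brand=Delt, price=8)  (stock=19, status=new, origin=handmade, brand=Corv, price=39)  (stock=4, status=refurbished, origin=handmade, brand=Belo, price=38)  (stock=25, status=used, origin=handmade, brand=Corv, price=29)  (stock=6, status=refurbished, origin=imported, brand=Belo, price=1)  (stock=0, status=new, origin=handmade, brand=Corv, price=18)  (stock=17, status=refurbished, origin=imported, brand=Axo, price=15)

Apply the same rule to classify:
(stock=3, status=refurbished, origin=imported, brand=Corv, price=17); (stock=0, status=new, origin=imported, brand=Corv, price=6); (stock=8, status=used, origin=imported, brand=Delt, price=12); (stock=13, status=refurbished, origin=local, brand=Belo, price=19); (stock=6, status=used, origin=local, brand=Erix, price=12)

Negative, Positive, Positive, Negative, Positive

A rule that fits every label: status is not refurbished AND price ≤ 15 — true of each 'Positive' example, false of each 'Negative' one.
(stock=3, status=refurbished, origin=imported, brand=Corv, price=17): Negative (status is refurbished, price = 17).
(stock=0, status=new, origin=imported, brand=Corv, price=6): Positive (status is new, price = 6).
(stock=8, status=used, origin=imported, brand=Delt, price=12): Positive (status is used, price = 12).
(stock=13, status=refurbished, origin=local, brand=Belo, price=19): Negative (status is refurbished, price = 19).
(stock=6, status=used, origin=local, brand=Erix, price=12): Positive (status is used, price = 12).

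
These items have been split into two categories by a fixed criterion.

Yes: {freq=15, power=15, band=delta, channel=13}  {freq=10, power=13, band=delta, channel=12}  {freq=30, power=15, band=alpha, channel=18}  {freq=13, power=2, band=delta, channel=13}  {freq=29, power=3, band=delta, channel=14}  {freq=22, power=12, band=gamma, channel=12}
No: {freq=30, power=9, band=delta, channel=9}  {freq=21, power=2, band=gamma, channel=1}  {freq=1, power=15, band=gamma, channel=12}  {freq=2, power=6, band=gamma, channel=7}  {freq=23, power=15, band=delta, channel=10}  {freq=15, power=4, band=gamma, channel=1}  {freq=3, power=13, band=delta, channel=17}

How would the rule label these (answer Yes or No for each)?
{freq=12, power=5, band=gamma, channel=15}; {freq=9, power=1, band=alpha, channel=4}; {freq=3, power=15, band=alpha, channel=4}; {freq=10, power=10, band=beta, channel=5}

The pattern is that an item is 'Yes' exactly when: freq ≥ 10 AND channel ≥ 12.
{freq=12, power=5, band=gamma, channel=15}: Yes (freq = 12, channel = 15). {freq=9, power=1, band=alpha, channel=4}: No (freq = 9, channel = 4). {freq=3, power=15, band=alpha, channel=4}: No (freq = 3, channel = 4). {freq=10, power=10, band=beta, channel=5}: No (freq = 10, channel = 5).

Yes, No, No, No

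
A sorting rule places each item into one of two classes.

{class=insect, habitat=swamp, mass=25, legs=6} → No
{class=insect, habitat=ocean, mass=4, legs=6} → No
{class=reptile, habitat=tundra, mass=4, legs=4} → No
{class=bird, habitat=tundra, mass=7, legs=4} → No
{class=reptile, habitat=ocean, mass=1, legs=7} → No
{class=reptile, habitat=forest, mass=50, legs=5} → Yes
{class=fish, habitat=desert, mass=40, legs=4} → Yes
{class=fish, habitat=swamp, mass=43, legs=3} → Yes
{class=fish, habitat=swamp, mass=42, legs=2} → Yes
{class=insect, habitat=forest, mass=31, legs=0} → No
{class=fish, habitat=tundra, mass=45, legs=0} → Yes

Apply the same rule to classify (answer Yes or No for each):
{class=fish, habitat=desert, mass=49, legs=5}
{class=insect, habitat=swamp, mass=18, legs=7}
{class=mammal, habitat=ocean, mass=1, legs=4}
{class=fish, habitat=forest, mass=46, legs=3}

Rule: mass ≥ 40. This holds for each 'Yes' example and fails for each 'No' one.

Yes, No, No, Yes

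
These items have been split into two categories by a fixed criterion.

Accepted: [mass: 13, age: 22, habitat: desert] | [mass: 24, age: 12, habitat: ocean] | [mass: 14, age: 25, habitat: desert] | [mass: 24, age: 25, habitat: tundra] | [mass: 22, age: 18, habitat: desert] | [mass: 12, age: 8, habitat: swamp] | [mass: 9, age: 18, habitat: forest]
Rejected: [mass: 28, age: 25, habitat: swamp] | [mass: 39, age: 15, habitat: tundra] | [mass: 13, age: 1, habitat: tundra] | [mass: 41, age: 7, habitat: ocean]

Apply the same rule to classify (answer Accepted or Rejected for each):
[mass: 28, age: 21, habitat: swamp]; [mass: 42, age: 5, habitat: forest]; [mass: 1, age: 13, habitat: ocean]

One predicate separates the groups cleanly: mass ≤ 24 AND age ≥ 7.
[mass: 28, age: 21, habitat: swamp]: Rejected (mass = 28, age = 21).
[mass: 42, age: 5, habitat: forest]: Rejected (mass = 42, age = 5).
[mass: 1, age: 13, habitat: ocean]: Accepted (mass = 1, age = 13).

Rejected, Rejected, Accepted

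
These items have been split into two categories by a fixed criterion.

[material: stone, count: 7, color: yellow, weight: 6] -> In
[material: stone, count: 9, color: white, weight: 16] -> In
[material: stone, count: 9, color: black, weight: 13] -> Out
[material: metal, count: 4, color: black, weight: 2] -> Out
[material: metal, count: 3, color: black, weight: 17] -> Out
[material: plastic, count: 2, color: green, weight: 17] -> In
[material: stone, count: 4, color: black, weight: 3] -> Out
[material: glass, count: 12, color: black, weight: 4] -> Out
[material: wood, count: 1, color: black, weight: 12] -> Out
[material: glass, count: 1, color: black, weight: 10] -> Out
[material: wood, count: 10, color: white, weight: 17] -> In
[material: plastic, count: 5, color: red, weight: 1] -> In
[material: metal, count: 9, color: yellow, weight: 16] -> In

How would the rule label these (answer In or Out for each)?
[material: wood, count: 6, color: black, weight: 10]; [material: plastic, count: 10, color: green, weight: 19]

The pattern is that an item is 'In' exactly when: color is not black.
[material: wood, count: 6, color: black, weight: 10] → color is black → Out.
[material: plastic, count: 10, color: green, weight: 19] → color is green → In.

Out, In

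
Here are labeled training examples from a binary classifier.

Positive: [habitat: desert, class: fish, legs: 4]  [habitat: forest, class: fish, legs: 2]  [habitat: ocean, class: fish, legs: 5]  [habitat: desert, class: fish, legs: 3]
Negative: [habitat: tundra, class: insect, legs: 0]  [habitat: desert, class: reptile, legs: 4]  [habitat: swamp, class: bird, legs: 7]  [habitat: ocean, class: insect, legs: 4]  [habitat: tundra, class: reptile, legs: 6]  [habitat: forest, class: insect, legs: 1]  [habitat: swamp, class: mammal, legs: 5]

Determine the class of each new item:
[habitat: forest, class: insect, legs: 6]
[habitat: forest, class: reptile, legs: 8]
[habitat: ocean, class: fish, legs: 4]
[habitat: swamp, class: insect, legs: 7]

Negative, Negative, Positive, Negative

Rule: class is fish. This holds for each 'Positive' example and fails for each 'Negative' one.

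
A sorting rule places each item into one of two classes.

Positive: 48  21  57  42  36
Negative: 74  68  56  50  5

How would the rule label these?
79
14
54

Negative, Negative, Positive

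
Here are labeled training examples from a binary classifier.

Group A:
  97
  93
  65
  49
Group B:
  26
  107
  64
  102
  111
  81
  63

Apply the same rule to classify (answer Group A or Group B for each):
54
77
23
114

Group B, Group A, Group B, Group B

The rule appears to be: digit sum ≥ 11.
54: digit sum 5+4 = 9 — fails this test, so Group B.
77: digit sum 7+7 = 14 — matches, so Group A.
23: digit sum 2+3 = 5 — fails this test, so Group B.
114: digit sum 1+1+4 = 6 — fails this test, so Group B.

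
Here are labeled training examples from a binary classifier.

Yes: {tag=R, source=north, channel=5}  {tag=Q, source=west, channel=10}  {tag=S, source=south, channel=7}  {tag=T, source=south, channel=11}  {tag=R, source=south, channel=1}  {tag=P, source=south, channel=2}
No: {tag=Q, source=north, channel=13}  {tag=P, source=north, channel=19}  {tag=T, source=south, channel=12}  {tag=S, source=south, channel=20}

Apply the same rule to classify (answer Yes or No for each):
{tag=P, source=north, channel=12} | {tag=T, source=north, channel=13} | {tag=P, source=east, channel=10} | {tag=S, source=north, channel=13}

No, No, Yes, No

The pattern is that an item is 'Yes' exactly when: channel ≤ 11.
No: {tag=P, source=north, channel=12}, since channel = 12.
No: {tag=T, source=north, channel=13}, since channel = 13.
Yes: {tag=P, source=east, channel=10}, since channel = 10.
No: {tag=S, source=north, channel=13}, since channel = 13.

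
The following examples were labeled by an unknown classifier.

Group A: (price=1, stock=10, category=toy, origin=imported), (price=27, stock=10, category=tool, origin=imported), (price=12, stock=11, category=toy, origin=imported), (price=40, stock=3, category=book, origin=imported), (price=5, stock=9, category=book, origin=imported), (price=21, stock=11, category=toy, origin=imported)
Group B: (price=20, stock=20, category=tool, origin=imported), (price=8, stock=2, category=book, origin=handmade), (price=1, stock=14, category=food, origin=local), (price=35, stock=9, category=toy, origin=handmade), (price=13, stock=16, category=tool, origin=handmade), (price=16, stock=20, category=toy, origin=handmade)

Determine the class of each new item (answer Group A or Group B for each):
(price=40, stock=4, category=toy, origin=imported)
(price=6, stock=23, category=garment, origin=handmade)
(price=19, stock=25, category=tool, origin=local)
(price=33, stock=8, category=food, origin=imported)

Group A, Group B, Group B, Group A

The common property of the 'Group A' items is: origin is imported AND stock ≤ 11. No 'Group B' item has it.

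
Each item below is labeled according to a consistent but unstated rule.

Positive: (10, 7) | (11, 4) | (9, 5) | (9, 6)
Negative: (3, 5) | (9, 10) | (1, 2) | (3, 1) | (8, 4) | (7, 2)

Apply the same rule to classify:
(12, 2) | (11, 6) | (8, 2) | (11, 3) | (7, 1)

Positive, Positive, Negative, Positive, Negative

The distinguishing property — first > second AND sum ≥ 14 — holds for all the 'Positive' cases and none of the 'Negative' cases.
(12, 2): 12 > 2, 12+2 = 14 — matches, so Positive. (11, 6): 11 > 6, 11+6 = 17 — matches, so Positive. (8, 2): 8 > 2, 8+2 = 10 — does not fit, so Negative. (11, 3): 11 > 3, 11+3 = 14 — matches, so Positive. (7, 1): 7 > 1, 7+1 = 8 — does not fit, so Negative.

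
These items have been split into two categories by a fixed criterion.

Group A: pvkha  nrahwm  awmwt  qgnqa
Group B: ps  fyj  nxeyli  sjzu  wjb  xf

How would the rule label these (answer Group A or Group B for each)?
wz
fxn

Group B, Group B

Comparing the two groups points to one rule — contains 'a'.
wz: no 'a' — doesn't match, so Group B.
fxn: no 'a' — doesn't match, so Group B.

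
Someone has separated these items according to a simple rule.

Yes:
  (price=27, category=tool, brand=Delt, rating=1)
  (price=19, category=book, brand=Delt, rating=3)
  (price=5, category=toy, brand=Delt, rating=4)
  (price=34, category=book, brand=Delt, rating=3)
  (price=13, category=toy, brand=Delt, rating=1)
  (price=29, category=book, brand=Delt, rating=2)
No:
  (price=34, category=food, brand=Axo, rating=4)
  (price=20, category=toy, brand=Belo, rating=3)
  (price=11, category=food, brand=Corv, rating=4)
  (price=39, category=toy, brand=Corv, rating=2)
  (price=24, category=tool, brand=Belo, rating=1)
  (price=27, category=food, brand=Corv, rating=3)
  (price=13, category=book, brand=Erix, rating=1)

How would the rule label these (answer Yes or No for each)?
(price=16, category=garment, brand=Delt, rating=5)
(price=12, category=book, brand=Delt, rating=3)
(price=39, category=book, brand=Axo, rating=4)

Yes, Yes, No

The rule appears to be: brand is Delt.
Yes: (price=16, category=garment, brand=Delt, rating=5), since brand is Delt. Yes: (price=12, category=book, brand=Delt, rating=3), since brand is Delt. No: (price=39, category=book, brand=Axo, rating=4), since brand is Axo.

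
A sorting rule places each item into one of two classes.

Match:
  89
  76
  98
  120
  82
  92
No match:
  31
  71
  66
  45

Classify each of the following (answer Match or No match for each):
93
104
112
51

Match, Match, Match, No match

The common property of the 'Match' items is: at least 76. No 'No match' item has it.
93 → 93 ≥ 76 → Match. 104 → 104 ≥ 76 → Match. 112 → 112 ≥ 76 → Match. 51 → 51 < 76 → No match.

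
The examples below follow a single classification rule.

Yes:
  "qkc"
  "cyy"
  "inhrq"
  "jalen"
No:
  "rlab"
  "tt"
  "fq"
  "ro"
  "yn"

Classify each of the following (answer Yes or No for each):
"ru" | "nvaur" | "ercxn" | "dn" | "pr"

No, Yes, Yes, No, No

One predicate separates the groups cleanly: odd length.
"ru": No (length 2).
"nvaur": Yes (length 5).
"ercxn": Yes (length 5).
"dn": No (length 2).
"pr": No (length 2).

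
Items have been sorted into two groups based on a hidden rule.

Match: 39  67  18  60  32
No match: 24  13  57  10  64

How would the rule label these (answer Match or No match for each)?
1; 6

All 'Match' examples share one property — ≡ 4 (mod 7) — and every 'No match' example lacks it.

No match, No match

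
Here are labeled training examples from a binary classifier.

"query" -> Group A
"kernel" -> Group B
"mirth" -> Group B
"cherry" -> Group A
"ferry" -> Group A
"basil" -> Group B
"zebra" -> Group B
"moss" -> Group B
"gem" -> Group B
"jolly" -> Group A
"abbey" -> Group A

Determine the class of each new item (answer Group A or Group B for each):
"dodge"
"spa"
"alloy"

Group B, Group B, Group A

The pattern is that an item is 'Group A' exactly when: contains 'y'.
Group B: "dodge", since no 'y'. Group B: "spa", since no 'y'. Group A: "alloy", since has 'y'.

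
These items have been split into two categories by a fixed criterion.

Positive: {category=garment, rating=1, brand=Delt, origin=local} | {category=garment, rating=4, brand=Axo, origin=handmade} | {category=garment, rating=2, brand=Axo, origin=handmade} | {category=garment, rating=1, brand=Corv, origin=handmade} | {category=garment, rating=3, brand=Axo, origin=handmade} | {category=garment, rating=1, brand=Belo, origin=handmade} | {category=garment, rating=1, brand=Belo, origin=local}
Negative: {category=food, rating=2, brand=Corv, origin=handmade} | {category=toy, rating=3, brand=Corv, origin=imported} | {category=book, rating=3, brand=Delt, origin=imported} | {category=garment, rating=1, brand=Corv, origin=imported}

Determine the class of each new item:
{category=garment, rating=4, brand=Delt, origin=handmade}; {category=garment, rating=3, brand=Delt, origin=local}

The common property of the 'Positive' items is: origin is not imported AND category is garment. No 'Negative' item has it.
{category=garment, rating=4, brand=Delt, origin=handmade} — origin is handmade, category is garment, hence Positive.
{category=garment, rating=3, brand=Delt, origin=local} — origin is local, category is garment, hence Positive.

Positive, Positive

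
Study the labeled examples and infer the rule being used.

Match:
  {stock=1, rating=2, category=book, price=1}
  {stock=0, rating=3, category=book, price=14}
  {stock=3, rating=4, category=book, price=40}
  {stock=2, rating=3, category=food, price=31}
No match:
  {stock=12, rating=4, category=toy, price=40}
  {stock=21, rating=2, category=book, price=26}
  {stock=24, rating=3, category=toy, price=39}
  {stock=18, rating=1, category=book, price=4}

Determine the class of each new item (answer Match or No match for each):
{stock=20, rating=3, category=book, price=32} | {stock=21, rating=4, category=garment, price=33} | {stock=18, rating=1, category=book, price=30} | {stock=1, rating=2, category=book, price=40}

The rule appears to be: stock ≤ 3.

No match, No match, No match, Match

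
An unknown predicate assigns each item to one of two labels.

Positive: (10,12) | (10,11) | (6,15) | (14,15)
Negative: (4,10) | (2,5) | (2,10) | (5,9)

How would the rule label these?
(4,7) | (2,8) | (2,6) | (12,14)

Negative, Negative, Negative, Positive

The pattern is that an item is 'Positive' exactly when: sum ≥ 21.
(4,7) → 4+7 = 11 → Negative.
(2,8) → 2+8 = 10 → Negative.
(2,6) → 2+6 = 8 → Negative.
(12,14) → 12+14 = 26 → Positive.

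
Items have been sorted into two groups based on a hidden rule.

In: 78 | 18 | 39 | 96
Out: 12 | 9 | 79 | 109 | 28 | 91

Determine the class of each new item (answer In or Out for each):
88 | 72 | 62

Out, In, Out

The pattern is that an item is 'In' exactly when: multiple of 3 AND at least 18.
88 → 88 = 3·29 + 1, 88 ≥ 18 → Out.
72 → 72 = 3·24, 72 ≥ 18 → In.
62 → 62 = 3·20 + 2, 62 ≥ 18 → Out.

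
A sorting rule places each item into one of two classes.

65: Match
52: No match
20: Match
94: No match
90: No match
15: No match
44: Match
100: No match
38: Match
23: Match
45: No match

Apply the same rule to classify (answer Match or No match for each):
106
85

'Match' ⟺ ≡ 2 (mod 3).
106 → 106 mod 3 = 1 → No match.
85 → 85 mod 3 = 1 → No match.

No match, No match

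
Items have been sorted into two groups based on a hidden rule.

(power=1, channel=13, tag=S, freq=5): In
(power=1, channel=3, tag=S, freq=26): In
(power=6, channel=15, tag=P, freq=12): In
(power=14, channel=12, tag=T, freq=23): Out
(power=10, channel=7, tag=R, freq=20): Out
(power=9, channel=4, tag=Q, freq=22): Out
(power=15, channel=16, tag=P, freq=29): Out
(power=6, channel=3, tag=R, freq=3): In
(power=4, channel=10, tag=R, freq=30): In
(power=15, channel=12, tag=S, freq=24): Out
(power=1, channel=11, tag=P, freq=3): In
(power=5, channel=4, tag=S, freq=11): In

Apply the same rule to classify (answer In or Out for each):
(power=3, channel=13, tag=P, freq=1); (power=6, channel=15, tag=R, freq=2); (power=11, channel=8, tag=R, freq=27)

In, In, Out

'In' ⟺ power ≤ 6.
(power=3, channel=13, tag=P, freq=1): power = 3, satisfies this → In.
(power=6, channel=15, tag=R, freq=2): power = 6, satisfies this → In.
(power=11, channel=8, tag=R, freq=27): power = 11, doesn't match → Out.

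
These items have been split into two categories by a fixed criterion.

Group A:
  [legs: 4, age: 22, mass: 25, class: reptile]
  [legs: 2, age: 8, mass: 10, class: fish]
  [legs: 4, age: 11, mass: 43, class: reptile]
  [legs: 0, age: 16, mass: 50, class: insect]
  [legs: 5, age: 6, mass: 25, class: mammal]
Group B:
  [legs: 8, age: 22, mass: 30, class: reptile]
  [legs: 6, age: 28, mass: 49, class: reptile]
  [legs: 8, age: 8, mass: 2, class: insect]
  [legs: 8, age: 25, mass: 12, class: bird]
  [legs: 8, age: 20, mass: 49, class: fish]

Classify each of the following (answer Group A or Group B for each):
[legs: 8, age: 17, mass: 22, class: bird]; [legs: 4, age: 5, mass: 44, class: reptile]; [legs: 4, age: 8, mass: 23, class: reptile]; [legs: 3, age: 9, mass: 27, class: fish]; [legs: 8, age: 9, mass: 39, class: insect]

The distinguishing property — legs ≤ 5 — holds for all the 'Group A' cases and none of the 'Group B' cases.
[legs: 8, age: 17, mass: 22, class: bird] → legs = 8 → Group B. [legs: 4, age: 5, mass: 44, class: reptile] → legs = 4 → Group A. [legs: 4, age: 8, mass: 23, class: reptile] → legs = 4 → Group A. [legs: 3, age: 9, mass: 27, class: fish] → legs = 3 → Group A. [legs: 8, age: 9, mass: 39, class: insect] → legs = 8 → Group B.

Group B, Group A, Group A, Group A, Group B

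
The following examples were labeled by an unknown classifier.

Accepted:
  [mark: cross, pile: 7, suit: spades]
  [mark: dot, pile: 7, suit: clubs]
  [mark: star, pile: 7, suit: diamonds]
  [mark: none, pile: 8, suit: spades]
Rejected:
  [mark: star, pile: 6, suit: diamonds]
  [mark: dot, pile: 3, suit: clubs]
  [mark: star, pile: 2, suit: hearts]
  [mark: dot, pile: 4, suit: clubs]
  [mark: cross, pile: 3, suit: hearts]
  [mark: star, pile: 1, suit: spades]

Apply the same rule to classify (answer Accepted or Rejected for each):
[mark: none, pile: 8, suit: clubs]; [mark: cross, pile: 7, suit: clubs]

The simplest hypothesis consistent with all the labels is: pile ≥ 7.
[mark: none, pile: 8, suit: clubs]: pile = 8 — satisfies this, so Accepted. [mark: cross, pile: 7, suit: clubs]: pile = 7 — satisfies this, so Accepted.

Accepted, Accepted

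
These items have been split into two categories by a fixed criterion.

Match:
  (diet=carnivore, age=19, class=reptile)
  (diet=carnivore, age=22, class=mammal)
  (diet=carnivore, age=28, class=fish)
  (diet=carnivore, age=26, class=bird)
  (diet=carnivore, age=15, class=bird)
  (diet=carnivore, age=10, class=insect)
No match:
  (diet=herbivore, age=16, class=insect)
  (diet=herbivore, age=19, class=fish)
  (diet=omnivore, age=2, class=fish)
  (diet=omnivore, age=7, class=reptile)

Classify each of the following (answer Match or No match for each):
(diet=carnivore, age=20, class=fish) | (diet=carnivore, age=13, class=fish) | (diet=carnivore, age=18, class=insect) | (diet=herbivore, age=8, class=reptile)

One predicate separates the groups cleanly: diet is carnivore.
(diet=carnivore, age=20, class=fish): diet is carnivore, meets the rule → Match.
(diet=carnivore, age=13, class=fish): diet is carnivore, meets the rule → Match.
(diet=carnivore, age=18, class=insect): diet is carnivore, meets the rule → Match.
(diet=herbivore, age=8, class=reptile): diet is herbivore, does not satisfy this → No match.

Match, Match, Match, No match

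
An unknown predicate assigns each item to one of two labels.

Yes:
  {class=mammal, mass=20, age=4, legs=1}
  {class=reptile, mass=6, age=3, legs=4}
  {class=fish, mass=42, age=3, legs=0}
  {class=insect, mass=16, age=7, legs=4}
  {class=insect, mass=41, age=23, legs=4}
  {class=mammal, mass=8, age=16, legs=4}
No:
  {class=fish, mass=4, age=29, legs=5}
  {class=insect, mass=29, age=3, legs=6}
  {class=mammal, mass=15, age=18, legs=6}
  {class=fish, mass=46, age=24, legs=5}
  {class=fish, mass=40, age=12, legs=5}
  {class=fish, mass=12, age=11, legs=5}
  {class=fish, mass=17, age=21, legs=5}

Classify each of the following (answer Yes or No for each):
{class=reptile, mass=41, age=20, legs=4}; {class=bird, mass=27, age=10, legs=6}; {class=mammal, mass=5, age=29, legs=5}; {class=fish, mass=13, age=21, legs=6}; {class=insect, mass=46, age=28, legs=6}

Every 'Yes' example satisfies: legs ≤ 4. None of the 'No' examples do.
{class=reptile, mass=41, age=20, legs=4}: legs = 4 — has this property, so Yes.
{class=bird, mass=27, age=10, legs=6}: legs = 6 — lacks this property, so No.
{class=mammal, mass=5, age=29, legs=5}: legs = 5 — lacks this property, so No.
{class=fish, mass=13, age=21, legs=6}: legs = 6 — lacks this property, so No.
{class=insect, mass=46, age=28, legs=6}: legs = 6 — lacks this property, so No.

Yes, No, No, No, No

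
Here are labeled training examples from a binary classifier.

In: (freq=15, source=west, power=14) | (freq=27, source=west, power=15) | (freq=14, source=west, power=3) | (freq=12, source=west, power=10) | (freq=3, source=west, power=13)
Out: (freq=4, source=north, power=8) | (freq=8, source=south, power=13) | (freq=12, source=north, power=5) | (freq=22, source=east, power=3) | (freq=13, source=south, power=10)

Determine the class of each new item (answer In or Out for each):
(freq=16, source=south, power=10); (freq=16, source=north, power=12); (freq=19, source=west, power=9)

Out, Out, In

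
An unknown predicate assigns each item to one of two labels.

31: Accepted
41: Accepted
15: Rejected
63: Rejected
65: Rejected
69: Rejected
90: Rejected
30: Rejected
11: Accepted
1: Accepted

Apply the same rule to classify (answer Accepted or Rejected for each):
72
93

Rejected, Rejected

The common property of the 'Accepted' items is: ends in digit 1. No 'Rejected' item has it.
72: last digit 2 — lacks this property, so Rejected. 93: last digit 3 — lacks this property, so Rejected.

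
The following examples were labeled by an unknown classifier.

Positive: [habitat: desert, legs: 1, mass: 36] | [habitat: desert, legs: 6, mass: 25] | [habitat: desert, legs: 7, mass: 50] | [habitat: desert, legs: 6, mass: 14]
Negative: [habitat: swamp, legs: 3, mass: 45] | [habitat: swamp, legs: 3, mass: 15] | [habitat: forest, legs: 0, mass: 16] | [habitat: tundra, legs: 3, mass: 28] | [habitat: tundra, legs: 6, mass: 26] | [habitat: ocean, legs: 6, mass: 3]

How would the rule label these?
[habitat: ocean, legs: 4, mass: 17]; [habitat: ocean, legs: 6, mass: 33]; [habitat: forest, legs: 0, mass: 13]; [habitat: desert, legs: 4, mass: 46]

Negative, Negative, Negative, Positive

The pattern is that an item is 'Positive' exactly when: habitat is desert.
[habitat: ocean, legs: 4, mass: 17] → habitat is ocean → Negative.
[habitat: ocean, legs: 6, mass: 33] → habitat is ocean → Negative.
[habitat: forest, legs: 0, mass: 13] → habitat is forest → Negative.
[habitat: desert, legs: 4, mass: 46] → habitat is desert → Positive.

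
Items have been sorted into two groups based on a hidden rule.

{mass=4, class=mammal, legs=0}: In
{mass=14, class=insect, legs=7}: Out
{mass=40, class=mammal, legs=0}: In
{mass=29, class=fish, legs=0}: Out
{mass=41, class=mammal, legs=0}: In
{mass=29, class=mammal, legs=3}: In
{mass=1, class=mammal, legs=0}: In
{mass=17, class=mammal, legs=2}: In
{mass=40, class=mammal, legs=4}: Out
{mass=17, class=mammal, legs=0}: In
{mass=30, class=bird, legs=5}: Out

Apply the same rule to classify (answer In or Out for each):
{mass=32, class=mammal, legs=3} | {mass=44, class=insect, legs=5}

The classifier is using: class is mammal AND legs ≤ 3.
{mass=32, class=mammal, legs=3}: class is mammal, legs = 3, qualifies → In.
{mass=44, class=insect, legs=5}: class is insect, legs = 5, doesn't match → Out.

In, Out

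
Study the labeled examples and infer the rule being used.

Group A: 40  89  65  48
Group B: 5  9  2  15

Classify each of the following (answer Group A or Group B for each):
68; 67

The distinguishing property — at least 40 — holds for all the 'Group A' cases and none of the 'Group B' cases.
68: 68 ≥ 40, checks out → Group A. 67: 67 ≥ 40, checks out → Group A.

Group A, Group A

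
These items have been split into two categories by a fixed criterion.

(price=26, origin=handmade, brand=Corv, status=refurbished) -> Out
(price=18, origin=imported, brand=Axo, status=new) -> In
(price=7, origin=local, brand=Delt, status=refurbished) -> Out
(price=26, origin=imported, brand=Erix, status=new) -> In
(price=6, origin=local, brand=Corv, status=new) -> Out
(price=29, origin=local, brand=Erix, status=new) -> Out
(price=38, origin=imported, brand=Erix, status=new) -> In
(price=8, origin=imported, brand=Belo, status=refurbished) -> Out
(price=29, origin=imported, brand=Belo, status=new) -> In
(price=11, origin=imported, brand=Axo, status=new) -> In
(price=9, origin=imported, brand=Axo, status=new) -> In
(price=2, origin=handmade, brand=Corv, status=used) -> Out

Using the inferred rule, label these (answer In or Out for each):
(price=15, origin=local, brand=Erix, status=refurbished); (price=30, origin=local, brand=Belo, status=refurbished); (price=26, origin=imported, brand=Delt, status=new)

Out, Out, In

One predicate separates the groups cleanly: status is new AND origin is imported.
(price=15, origin=local, brand=Erix, status=refurbished): status is refurbished, origin is local — doesn't match, so Out. (price=30, origin=local, brand=Belo, status=refurbished): status is refurbished, origin is local — doesn't match, so Out. (price=26, origin=imported, brand=Delt, status=new): status is new, origin is imported — qualifies, so In.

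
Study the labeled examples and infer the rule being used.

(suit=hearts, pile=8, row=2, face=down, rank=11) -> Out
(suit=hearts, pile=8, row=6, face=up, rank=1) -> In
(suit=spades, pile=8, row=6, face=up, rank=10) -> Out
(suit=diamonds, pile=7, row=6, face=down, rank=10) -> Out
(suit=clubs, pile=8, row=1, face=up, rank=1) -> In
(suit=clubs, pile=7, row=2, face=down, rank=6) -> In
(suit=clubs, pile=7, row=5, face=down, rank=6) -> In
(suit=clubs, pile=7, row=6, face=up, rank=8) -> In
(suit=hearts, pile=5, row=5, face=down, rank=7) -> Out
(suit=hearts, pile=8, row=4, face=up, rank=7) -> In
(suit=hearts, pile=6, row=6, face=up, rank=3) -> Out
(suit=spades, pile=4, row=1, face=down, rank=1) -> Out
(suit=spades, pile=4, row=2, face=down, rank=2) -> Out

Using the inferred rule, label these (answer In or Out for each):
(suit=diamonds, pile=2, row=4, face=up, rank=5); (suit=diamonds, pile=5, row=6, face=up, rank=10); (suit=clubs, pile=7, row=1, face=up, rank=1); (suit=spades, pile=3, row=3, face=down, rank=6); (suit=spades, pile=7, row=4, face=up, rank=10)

A rule that fits every label: pile ≥ 7 AND rank ≤ 8 — true of each 'In' example, false of each 'Out' one.
(suit=diamonds, pile=2, row=4, face=up, rank=5): pile = 2, rank = 5, does not pass → Out. (suit=diamonds, pile=5, row=6, face=up, rank=10): pile = 5, rank = 10, does not pass → Out. (suit=clubs, pile=7, row=1, face=up, rank=1): pile = 7, rank = 1, satisfies this → In. (suit=spades, pile=3, row=3, face=down, rank=6): pile = 3, rank = 6, does not pass → Out. (suit=spades, pile=7, row=4, face=up, rank=10): pile = 7, rank = 10, does not pass → Out.

Out, Out, In, Out, Out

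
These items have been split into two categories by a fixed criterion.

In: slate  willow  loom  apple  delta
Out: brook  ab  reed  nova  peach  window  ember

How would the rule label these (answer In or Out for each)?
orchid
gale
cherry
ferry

The rule appears to be: contains 'l'.

Out, In, Out, Out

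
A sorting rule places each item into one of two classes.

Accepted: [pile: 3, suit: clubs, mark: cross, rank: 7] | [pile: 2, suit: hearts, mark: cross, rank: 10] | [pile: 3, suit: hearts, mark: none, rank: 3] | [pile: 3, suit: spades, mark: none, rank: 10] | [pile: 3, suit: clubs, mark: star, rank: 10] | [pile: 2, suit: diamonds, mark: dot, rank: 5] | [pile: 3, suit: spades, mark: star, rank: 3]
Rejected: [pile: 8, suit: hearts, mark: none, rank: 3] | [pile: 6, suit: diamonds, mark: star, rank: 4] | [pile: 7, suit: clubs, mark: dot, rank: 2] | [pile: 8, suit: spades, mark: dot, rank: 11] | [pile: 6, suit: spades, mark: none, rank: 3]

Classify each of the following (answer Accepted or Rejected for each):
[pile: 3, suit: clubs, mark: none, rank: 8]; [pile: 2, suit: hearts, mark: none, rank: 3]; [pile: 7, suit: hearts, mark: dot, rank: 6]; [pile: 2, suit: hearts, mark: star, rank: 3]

The common property of the 'Accepted' items is: pile ≤ 3. No 'Rejected' item has it.
[pile: 3, suit: clubs, mark: none, rank: 8] — pile = 3, hence Accepted.
[pile: 2, suit: hearts, mark: none, rank: 3] — pile = 2, hence Accepted.
[pile: 7, suit: hearts, mark: dot, rank: 6] — pile = 7, hence Rejected.
[pile: 2, suit: hearts, mark: star, rank: 3] — pile = 2, hence Accepted.

Accepted, Accepted, Rejected, Accepted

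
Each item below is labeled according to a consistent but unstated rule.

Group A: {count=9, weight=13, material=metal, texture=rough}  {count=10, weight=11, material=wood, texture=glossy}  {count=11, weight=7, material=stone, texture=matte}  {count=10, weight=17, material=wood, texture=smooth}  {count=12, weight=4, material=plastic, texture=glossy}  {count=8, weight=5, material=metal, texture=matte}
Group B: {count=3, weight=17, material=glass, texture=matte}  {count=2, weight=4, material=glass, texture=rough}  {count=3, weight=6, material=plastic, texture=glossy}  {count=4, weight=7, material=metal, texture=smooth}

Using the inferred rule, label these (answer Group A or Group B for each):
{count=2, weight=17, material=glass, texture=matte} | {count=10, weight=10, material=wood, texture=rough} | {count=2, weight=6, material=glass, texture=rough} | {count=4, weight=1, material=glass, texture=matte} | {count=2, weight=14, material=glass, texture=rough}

A rule that fits every label: count ≥ 8 — true of each 'Group A' example, false of each 'Group B' one.
{count=2, weight=17, material=glass, texture=matte}: count = 2, doesn't qualify → Group B.
{count=10, weight=10, material=wood, texture=rough}: count = 10, satisfies this → Group A.
{count=2, weight=6, material=glass, texture=rough}: count = 2, doesn't qualify → Group B.
{count=4, weight=1, material=glass, texture=matte}: count = 4, doesn't qualify → Group B.
{count=2, weight=14, material=glass, texture=rough}: count = 2, doesn't qualify → Group B.

Group B, Group A, Group B, Group B, Group B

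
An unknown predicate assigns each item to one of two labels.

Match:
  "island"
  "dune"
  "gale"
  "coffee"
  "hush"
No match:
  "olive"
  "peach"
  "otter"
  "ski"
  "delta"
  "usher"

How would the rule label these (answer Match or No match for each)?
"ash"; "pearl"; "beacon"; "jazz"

No match, No match, Match, Match

Every 'Match' example satisfies: even length. None of the 'No match' examples do.
"ash": length 3, doesn't match → No match.
"pearl": length 5, doesn't match → No match.
"beacon": length 6, fits → Match.
"jazz": length 4, fits → Match.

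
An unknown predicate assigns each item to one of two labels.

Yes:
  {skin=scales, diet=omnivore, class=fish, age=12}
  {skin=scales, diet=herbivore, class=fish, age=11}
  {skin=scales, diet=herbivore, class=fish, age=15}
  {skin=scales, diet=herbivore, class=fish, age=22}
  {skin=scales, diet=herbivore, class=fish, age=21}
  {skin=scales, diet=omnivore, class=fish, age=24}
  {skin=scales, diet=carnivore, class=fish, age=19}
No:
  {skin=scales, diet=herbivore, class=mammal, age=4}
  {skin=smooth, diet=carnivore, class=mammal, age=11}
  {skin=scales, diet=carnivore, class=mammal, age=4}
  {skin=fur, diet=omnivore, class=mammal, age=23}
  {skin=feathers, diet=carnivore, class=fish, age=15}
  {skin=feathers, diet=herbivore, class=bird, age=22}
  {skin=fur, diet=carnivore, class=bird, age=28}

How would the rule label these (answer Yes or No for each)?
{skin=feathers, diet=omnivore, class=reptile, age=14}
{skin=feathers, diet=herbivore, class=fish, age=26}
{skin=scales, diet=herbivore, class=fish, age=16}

No, No, Yes

Rule: skin is scales AND class is fish. This holds for each 'Yes' example and fails for each 'No' one.
{skin=feathers, diet=omnivore, class=reptile, age=14}: skin is feathers, class is reptile, fails the rule → No. {skin=feathers, diet=herbivore, class=fish, age=26}: skin is feathers, class is fish, fails the rule → No. {skin=scales, diet=herbivore, class=fish, age=16}: skin is scales, class is fish, fits → Yes.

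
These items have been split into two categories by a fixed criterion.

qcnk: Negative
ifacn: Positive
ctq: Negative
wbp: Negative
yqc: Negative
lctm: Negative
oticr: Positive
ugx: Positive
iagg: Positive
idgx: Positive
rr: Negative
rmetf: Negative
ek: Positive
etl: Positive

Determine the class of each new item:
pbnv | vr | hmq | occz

Negative, Negative, Negative, Positive

Every 'Positive' example satisfies: starts with a vowel. None of the 'Negative' examples do.
pbnv → starts with 'p' → Negative.
vr → starts with 'v' → Negative.
hmq → starts with 'h' → Negative.
occz → starts with 'o' → Positive.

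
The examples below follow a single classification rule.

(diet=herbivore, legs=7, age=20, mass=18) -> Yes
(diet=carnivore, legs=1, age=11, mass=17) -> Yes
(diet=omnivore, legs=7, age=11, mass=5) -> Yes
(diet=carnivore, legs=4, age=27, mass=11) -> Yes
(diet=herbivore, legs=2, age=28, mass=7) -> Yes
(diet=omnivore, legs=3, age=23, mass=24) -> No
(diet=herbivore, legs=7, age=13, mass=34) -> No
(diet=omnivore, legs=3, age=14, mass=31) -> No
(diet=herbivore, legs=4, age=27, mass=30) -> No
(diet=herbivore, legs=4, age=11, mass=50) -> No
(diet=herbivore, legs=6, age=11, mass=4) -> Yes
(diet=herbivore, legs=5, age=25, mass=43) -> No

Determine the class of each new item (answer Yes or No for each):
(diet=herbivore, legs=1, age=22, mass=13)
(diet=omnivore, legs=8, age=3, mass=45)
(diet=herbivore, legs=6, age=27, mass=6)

Yes, No, Yes

The rule appears to be: mass ≤ 18.
(diet=herbivore, legs=1, age=22, mass=13): Yes (mass = 13).
(diet=omnivore, legs=8, age=3, mass=45): No (mass = 45).
(diet=herbivore, legs=6, age=27, mass=6): Yes (mass = 6).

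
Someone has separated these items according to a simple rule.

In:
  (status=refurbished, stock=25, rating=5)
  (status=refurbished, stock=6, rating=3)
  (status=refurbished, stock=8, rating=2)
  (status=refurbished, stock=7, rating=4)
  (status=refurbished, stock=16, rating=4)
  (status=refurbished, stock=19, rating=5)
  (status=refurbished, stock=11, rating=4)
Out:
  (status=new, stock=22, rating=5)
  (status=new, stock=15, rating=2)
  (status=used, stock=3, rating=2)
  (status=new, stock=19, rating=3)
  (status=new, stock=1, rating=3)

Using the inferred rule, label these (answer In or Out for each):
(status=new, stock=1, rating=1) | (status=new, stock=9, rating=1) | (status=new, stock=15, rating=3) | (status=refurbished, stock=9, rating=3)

Out, Out, Out, In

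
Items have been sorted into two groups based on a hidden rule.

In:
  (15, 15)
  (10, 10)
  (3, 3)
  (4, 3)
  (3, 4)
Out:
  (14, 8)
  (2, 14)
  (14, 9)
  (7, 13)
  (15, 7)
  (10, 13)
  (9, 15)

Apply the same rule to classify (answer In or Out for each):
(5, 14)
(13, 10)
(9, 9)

Every 'In' example satisfies: |first − second| ≤ 1. None of the 'Out' examples do.
(5, 14): Out (|5−14| = 9).
(13, 10): Out (|13−10| = 3).
(9, 9): In (|9−9| = 0).

Out, Out, In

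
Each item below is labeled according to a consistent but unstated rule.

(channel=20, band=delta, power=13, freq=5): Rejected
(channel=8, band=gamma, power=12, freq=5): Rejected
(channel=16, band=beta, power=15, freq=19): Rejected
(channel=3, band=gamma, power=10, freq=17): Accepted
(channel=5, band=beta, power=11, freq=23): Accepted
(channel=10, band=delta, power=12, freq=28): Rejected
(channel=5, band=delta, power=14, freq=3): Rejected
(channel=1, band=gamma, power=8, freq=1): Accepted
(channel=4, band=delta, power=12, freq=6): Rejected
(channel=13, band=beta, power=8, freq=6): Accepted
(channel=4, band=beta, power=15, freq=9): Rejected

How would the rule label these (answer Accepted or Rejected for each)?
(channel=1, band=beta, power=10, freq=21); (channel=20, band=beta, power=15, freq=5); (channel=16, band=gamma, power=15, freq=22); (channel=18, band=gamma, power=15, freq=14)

Accepted, Rejected, Rejected, Rejected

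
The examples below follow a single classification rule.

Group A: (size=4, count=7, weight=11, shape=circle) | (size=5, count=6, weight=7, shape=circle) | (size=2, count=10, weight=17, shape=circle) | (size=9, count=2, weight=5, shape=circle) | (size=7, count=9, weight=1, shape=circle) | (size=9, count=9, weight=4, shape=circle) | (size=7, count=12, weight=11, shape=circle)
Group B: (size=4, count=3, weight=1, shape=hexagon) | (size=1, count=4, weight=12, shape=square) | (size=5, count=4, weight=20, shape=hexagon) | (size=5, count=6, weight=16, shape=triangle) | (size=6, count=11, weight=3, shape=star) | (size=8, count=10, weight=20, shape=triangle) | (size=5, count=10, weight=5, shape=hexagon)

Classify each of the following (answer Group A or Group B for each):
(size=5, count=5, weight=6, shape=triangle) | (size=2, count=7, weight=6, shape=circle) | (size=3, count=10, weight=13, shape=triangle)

Checking candidate rules against both groups, what survives is: shape is circle.
Group B: (size=5, count=5, weight=6, shape=triangle), since shape is triangle.
Group A: (size=2, count=7, weight=6, shape=circle), since shape is circle.
Group B: (size=3, count=10, weight=13, shape=triangle), since shape is triangle.

Group B, Group A, Group B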